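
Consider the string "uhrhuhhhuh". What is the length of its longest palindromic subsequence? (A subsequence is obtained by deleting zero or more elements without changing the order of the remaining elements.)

Using dp[i][j] = 2 + dp[i+1][j−1] if the ends match, else max(dp[i+1][j], dp[i][j−1]):
dp[1][10] = 7. A witness is huhhhuh at positions 2,5,6,7,8,9,10.

7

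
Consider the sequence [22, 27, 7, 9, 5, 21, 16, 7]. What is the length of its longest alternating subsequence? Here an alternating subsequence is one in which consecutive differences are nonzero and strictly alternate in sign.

Track the best alternating length ending on an up-step vs a down-step at each position: up/down = 1/1, 2/1, 1/3, 4/3, 1/5, 6/3, 6/7, 6/7.
The maximum over both is 7; one such subsequence is 22, 27, 7, 9, 5, 21, 16.

7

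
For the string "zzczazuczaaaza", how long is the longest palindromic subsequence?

Using dp[i][j] = 2 + dp[i+1][j−1] if the ends match, else max(dp[i+1][j], dp[i][j−1]):
dp[1][14] = 9. A witness is zzczazczz at positions 1,2,3,4,5,6,8,9,13.

9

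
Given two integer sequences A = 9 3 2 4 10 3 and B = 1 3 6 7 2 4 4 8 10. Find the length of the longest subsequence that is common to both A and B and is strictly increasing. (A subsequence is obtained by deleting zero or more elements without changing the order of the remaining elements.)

3

For each value that appears in both, track the longest common increasing run ending there.
The best achievable length is 3; one witness is 3, 4, 10 (A-positions 2,4,5, B-positions 2,6,9).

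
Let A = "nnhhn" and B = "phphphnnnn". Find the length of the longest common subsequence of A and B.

3

A longest common subsequence is nnn (length 3); the LCS DP confirms no longer common subsequence exists.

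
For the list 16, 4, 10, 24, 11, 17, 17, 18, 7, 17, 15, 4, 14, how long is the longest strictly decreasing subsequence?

5

Scanning left to right, the best length ending at each element is: 16→1, 4→2, 10→2, 24→1, 11→2, 17→2, 17→2, 18→2, 7→3, 17→3, 15→4, 4→5, 14→5.
So the longest decreasing subsequence has length 5, e.g. 24, 18, 17, 15, 4.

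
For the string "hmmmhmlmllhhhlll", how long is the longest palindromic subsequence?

9

Using dp[i][j] = 2 + dp[i+1][j−1] if the ends match, else max(dp[i+1][j], dp[i][j−1]):
dp[1][16] = 9. A witness is lllhhhlll at positions 7,9,10,11,12,13,14,15,16.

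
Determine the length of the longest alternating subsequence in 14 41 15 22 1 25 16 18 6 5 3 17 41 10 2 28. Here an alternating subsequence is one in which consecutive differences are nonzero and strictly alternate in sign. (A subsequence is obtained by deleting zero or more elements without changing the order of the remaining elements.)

A longest alternating subsequence is 14, 41, 15, 22, 1, 25, 16, 18, 6, 17, 10, 28 (positions 1,2,3,4,5,6,7,8,9,12,14,16); its 11 consecutive differences strictly alternate in sign, and length 12 is optimal.

12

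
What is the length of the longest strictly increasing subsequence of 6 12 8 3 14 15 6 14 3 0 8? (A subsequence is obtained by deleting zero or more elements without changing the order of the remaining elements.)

Let dp[i] be the longest increasing subsequence ending at position i. Then dp = [1, 2, 2, 1, 3, 4, 2, 3, 1, 1, 3].
The maximum is 4; one witness is 6, 12, 14, 15 at positions 1,2,5,6.

4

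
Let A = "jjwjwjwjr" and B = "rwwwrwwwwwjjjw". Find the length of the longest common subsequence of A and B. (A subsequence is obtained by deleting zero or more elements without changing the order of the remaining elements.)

A longest common subsequence is jjjw (length 4); the LCS DP confirms no longer common subsequence exists.

4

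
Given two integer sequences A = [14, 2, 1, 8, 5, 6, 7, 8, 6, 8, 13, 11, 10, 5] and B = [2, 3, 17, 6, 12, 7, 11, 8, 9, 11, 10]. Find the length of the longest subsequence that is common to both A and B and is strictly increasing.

5

A longest common strictly increasing subsequence is 2, 6, 7, 8, 11 (length 5); it appears in order in both A and B, and no longer such subsequence exists.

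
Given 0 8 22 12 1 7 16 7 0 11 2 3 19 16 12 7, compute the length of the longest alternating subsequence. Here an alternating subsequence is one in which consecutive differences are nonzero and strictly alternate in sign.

A longest alternating subsequence is 0, 22, 12, 16, 7, 11, 2, 19, 16 (positions 1,3,4,7,8,10,11,13,14); its 8 consecutive differences strictly alternate in sign, and length 9 is optimal.

9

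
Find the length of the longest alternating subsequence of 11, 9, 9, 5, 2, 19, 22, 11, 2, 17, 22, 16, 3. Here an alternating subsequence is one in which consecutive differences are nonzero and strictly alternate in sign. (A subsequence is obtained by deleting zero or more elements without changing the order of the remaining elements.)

Track the best alternating length ending on an up-step vs a down-step at each position: up/down = 1/1, 1/2, 1/2, 1/2, 1/2, 3/1, 3/1, 3/4, 1/4, 5/4, 5/1, 5/6, 5/6.
The maximum over both is 6; one such subsequence is 11, 9, 19, 11, 17, 16.

6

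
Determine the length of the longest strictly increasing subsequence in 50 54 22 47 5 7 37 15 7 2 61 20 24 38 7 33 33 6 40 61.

Scanning left to right, the best length ending at each element is: 50→1, 54→2, 22→1, 47→2, 5→1, 7→2, 37→3, 15→3, 7→2, 2→1, 61→4, 20→4, 24→5, 38→6, 7→2, 33→6, 33→6, 6→2, 40→7, 61→8.
So the longest increasing subsequence has length 8, e.g. 5, 7, 15, 20, 24, 38, 40, 61.

8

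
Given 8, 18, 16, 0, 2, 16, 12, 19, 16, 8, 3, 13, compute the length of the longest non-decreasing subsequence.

4

Let dp[i] be the longest non-decreasing subsequence ending at position i. Then dp = [1, 2, 2, 1, 2, 3, 3, 4, 4, 3, 3, 4].
The maximum is 4; one witness is 8, 16, 16, 19 at positions 1,3,6,8.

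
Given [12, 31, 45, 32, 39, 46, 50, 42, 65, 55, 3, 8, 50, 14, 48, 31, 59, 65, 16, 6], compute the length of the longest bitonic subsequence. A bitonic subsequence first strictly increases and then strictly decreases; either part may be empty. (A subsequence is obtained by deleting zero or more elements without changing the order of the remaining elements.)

13

Let inc[i] be the LIS ending at i and dec[i] the longest strictly decreasing subsequence starting at i. inc = [1, 2, 3, 3, 4, 5, 6, 5, 7, 7, 1, 2, 6, 3, 6, 4, 8, 9, 4, 2], dec = [3, 3, 5, 4, 4, 5, 5, 4, 7, 6, 1, 2, 5, 2, 4, 3, 3, 3, 2, 1].
max_i inc[i]+dec[i]−1 = 13, with one witness 12, 31, 32, 39, 46, 50, 65, 55, 50, 48, 31, 16, 6.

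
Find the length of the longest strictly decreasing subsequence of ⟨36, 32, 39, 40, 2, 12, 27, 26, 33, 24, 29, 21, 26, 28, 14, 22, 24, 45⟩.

Scanning left to right, the best length ending at each element is: 36→1, 32→2, 39→1, 40→1, 2→3, 12→3, 27→3, 26→4, 33→2, 24→5, 29→3, 21→6, 26→4, 28→4, 14→7, 22→6, 24→5, 45→1.
So the longest decreasing subsequence has length 7, e.g. 36, 32, 27, 26, 24, 21, 14.

7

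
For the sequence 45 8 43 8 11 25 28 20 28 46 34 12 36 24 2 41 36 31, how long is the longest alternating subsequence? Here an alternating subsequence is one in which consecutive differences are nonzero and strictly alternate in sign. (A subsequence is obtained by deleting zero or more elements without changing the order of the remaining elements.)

12

Track the best alternating length ending on an up-step vs a down-step at each position: up/down = 1/1, 1/2, 3/2, 1/4, 5/4, 5/4, 5/4, 5/6, 7/4, 7/1, 7/8, 5/8, 9/8, 9/10, 1/10, 11/8, 11/12, 11/12.
The maximum over both is 12; one such subsequence is 45, 8, 43, 8, 25, 20, 46, 34, 36, 24, 41, 36.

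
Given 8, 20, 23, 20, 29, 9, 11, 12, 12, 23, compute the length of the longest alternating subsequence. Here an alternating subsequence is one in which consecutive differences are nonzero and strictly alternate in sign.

6

A longest alternating subsequence is 8, 23, 20, 29, 9, 11 (positions 1,3,4,5,6,7); its 5 consecutive differences strictly alternate in sign, and length 6 is optimal.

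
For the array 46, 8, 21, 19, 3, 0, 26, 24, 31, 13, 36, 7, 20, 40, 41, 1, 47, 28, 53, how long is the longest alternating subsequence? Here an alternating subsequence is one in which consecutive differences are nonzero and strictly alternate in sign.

15

A longest alternating subsequence is 46, 8, 21, 19, 26, 24, 31, 13, 36, 7, 20, 1, 47, 28, 53 (positions 1,2,3,4,7,8,9,10,11,12,13,16,17,18,19); its 14 consecutive differences strictly alternate in sign, and length 15 is optimal.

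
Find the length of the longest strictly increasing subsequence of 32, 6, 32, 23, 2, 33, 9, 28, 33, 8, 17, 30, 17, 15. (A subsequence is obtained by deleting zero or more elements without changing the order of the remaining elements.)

Let dp[i] be the longest increasing subsequence ending at position i. Then dp = [1, 1, 2, 2, 1, 3, 2, 3, 4, 2, 3, 4, 3, 3].
The maximum is 4; one witness is 6, 23, 28, 33 at positions 2,4,8,9.

4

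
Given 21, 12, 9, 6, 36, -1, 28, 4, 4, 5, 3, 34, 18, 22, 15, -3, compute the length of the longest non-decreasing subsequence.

6

Let dp[i] be the longest non-decreasing subsequence ending at position i. Then dp = [1, 1, 1, 1, 2, 1, 2, 2, 3, 4, 2, 5, 5, 6, 5, 1].
The maximum is 6; one witness is -1, 4, 4, 5, 18, 22 at positions 6,8,9,10,13,14.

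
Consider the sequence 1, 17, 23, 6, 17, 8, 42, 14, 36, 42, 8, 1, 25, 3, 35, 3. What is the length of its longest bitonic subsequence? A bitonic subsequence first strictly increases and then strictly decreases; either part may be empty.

Let inc[i] be the LIS ending at i and dec[i] the longest strictly decreasing subsequence starting at i. inc = [1, 2, 3, 2, 3, 3, 4, 4, 5, 6, 3, 1, 5, 2, 6, 2], dec = [1, 4, 5, 2, 4, 2, 4, 3, 3, 3, 2, 1, 2, 1, 2, 1].
max_i inc[i]+dec[i]−1 = 8, with one witness 1, 6, 8, 14, 36, 42, 35, 3.

8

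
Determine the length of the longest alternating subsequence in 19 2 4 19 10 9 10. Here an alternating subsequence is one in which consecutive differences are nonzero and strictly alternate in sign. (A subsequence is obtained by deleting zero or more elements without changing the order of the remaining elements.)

A longest alternating subsequence is 19, 2, 19, 9, 10 (positions 1,2,4,6,7); its 4 consecutive differences strictly alternate in sign, and length 5 is optimal.

5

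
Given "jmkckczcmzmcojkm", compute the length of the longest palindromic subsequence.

One longest palindromic subsequence is mkcmzmckm (positions 2,3,8,9,10,11,12,15,16); it reads the same forward and backward, and the interval DP gives dp[1][16] = 9.

9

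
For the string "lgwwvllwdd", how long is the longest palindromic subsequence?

4

One longest palindromic subsequence is wllw (positions 4,6,7,8); it reads the same forward and backward, and the interval DP gives dp[1][10] = 4.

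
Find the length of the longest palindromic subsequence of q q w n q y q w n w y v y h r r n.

One longest palindromic subsequence is nywnwyn (positions 4,6,8,9,10,13,17); it reads the same forward and backward, and the interval DP gives dp[1][17] = 7.

7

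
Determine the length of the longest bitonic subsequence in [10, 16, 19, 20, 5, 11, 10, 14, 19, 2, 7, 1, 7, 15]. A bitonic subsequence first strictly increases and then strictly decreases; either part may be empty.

One longest bitonic subsequence is 10, 16, 19, 20, 11, 10, 7, 1 (positions 1,2,3,4,6,7,11,12): it rises to 20 then falls. Length 8 is optimal.

8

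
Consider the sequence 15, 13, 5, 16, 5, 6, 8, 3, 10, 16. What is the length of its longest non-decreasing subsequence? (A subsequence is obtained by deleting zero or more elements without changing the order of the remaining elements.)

Let dp[i] be the longest non-decreasing subsequence ending at position i. Then dp = [1, 1, 1, 2, 2, 3, 4, 1, 5, 6].
The maximum is 6; one witness is 5, 5, 6, 8, 10, 16 at positions 3,5,6,7,9,10.

6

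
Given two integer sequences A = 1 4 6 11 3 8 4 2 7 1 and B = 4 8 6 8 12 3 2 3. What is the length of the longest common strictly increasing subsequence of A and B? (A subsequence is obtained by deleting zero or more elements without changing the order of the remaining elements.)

For each value that appears in both, track the longest common increasing run ending there.
The best achievable length is 3; one witness is 4, 6, 8 (A-positions 2,3,6, B-positions 1,3,4).

3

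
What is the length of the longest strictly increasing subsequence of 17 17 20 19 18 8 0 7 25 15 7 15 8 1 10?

4

Let dp[i] be the longest increasing subsequence ending at position i. Then dp = [1, 1, 2, 2, 2, 1, 1, 2, 3, 3, 2, 3, 3, 2, 4].
The maximum is 4; one witness is 0, 7, 8, 10 at positions 7,8,13,15.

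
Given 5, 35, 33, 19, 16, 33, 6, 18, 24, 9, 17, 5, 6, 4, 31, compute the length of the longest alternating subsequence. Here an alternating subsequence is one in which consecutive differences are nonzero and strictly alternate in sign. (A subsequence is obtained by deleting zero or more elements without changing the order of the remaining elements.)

12

A longest alternating subsequence is 5, 35, 19, 33, 6, 18, 9, 17, 5, 6, 4, 31 (positions 1,2,4,6,7,8,10,11,12,13,14,15); its 11 consecutive differences strictly alternate in sign, and length 12 is optimal.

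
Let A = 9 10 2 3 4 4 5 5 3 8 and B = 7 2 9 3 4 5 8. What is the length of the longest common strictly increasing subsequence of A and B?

A longest common strictly increasing subsequence is 2, 3, 4, 5, 8 (length 5); it appears in order in both A and B, and no longer such subsequence exists.

5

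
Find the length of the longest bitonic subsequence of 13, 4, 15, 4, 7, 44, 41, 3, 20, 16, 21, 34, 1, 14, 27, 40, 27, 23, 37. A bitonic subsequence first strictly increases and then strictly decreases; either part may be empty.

8

One longest bitonic subsequence is 13, 15, 20, 21, 34, 40, 27, 23 (positions 1,3,9,11,12,16,17,18): it rises to 40 then falls. Length 8 is optimal.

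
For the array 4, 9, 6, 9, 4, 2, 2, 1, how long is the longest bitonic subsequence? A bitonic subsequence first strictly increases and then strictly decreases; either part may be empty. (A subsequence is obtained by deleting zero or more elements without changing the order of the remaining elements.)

Let inc[i] be the LIS ending at i and dec[i] the longest strictly decreasing subsequence starting at i. inc = [1, 2, 2, 3, 1, 1, 1, 1], dec = [3, 5, 4, 4, 3, 2, 2, 1].
max_i inc[i]+dec[i]−1 = 6, with one witness 4, 9, 6, 4, 2, 1.

6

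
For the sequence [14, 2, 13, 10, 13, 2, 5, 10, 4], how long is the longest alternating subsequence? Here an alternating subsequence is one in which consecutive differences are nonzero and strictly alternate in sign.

8

Track the best alternating length ending on an up-step vs a down-step at each position: up/down = 1/1, 1/2, 3/2, 3/4, 5/2, 1/6, 7/6, 7/6, 7/8.
The maximum over both is 8; one such subsequence is 14, 2, 13, 10, 13, 2, 5, 4.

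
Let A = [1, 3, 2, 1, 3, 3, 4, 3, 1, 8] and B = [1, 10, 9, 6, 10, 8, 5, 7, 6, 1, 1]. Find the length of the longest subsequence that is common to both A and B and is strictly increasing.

A longest common strictly increasing subsequence is 1, 8 (length 2); it appears in order in both A and B, and no longer such subsequence exists.

2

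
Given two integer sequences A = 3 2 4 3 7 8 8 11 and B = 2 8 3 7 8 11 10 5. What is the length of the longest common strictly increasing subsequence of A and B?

5

For each value that appears in both, track the longest common increasing run ending there.
The best achievable length is 5; one witness is 2, 3, 7, 8, 11 (A-positions 2,4,5,6,8, B-positions 1,3,4,5,6).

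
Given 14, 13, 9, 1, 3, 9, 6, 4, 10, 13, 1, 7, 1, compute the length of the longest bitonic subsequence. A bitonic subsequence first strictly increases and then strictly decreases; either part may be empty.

7

One longest bitonic subsequence is 1, 3, 9, 10, 13, 7, 1 (positions 4,5,6,9,10,12,13): it rises to 13 then falls. Length 7 is optimal.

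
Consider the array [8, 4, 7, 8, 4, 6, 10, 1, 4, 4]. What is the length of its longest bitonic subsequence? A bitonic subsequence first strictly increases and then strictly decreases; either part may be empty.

5

One longest bitonic subsequence is 4, 7, 8, 6, 4 (positions 2,3,4,6,10): it rises to 8 then falls. Length 5 is optimal.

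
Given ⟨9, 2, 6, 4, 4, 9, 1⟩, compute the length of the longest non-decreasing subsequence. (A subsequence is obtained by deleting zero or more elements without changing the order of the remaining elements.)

4

One longest non-decreasing subsequence is 2, 4, 4, 9 (positions 2,4,5,6), of length 4; no longer one exists.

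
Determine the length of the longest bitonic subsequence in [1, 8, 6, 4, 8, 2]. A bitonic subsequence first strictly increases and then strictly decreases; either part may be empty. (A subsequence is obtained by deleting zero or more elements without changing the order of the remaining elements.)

5

One longest bitonic subsequence is 1, 8, 6, 4, 2 (positions 1,2,3,4,6): it rises to 8 then falls. Length 5 is optimal.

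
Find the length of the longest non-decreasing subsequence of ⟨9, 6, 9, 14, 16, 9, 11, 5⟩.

4

Let dp[i] be the longest non-decreasing subsequence ending at position i. Then dp = [1, 1, 2, 3, 4, 3, 4, 1].
The maximum is 4; one witness is 9, 9, 14, 16 at positions 1,3,4,5.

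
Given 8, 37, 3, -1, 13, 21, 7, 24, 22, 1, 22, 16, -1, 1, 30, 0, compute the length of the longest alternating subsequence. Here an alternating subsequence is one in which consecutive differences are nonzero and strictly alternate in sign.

11

A longest alternating subsequence is 8, 37, 3, 13, 7, 24, 1, 22, -1, 1, 0 (positions 1,2,3,5,7,8,10,11,13,14,16); its 10 consecutive differences strictly alternate in sign, and length 11 is optimal.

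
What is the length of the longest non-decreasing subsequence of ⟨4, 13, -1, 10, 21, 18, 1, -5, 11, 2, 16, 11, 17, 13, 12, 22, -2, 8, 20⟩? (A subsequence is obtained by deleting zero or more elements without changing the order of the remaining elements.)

Scanning left to right, the best length ending at each element is: 4→1, 13→2, -1→1, 10→2, 21→3, 18→3, 1→2, -5→1, 11→3, 2→3, 16→4, 11→4, 17→5, 13→5, 12→5, 22→6, -2→2, 8→4, 20→6.
So the longest non-decreasing subsequence has length 6, e.g. 4, 10, 11, 16, 17, 22.

6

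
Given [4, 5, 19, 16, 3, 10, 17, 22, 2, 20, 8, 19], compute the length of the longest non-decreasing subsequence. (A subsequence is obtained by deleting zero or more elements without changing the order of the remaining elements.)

5

One longest non-decreasing subsequence is 4, 5, 16, 17, 22 (positions 1,2,4,7,8), of length 5; no longer one exists.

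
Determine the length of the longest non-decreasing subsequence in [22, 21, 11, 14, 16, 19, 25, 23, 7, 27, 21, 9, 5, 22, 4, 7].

One longest non-decreasing subsequence is 11, 14, 16, 19, 25, 27 (positions 3,4,5,6,7,10), of length 6; no longer one exists.

6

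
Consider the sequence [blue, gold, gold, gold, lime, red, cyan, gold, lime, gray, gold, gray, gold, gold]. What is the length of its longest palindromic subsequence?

Using dp[i][j] = 2 + dp[i+1][j−1] if the ends match, else max(dp[i+1][j], dp[i][j−1]):
dp[1][14] = 9. A witness is gold gold gold lime gold lime gold gold gold at positions 2,3,4,5,8,9,11,13,14.

9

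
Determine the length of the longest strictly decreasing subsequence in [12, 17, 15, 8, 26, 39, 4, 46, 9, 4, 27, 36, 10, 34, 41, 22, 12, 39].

5

One longest decreasing subsequence is 39, 36, 34, 22, 12 (positions 6,12,14,16,17), of length 5; no longer one exists.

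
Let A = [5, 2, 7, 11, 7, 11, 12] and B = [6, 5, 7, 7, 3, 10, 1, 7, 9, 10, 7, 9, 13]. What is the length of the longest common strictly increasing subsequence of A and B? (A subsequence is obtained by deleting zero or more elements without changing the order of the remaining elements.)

A longest common strictly increasing subsequence is 5, 7 (length 2); it appears in order in both A and B, and no longer such subsequence exists.

2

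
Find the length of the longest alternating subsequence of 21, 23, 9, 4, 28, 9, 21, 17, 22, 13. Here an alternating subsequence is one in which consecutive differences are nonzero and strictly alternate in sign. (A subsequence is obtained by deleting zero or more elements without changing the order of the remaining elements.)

A longest alternating subsequence is 21, 23, 9, 28, 9, 21, 17, 22, 13 (positions 1,2,3,5,6,7,8,9,10); its 8 consecutive differences strictly alternate in sign, and length 9 is optimal.

9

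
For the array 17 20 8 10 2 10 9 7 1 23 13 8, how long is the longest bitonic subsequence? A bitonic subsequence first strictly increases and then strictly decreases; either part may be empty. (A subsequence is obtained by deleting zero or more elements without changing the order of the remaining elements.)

6

Let inc[i] be the LIS ending at i and dec[i] the longest strictly decreasing subsequence starting at i. inc = [1, 2, 1, 2, 1, 2, 2, 2, 1, 3, 3, 3], dec = [5, 5, 3, 4, 2, 4, 3, 2, 1, 3, 2, 1].
max_i inc[i]+dec[i]−1 = 6, with one witness 17, 20, 10, 9, 7, 1.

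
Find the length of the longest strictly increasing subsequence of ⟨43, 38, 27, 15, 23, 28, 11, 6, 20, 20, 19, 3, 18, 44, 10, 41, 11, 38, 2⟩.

Let dp[i] be the longest increasing subsequence ending at position i. Then dp = [1, 1, 1, 1, 2, 3, 1, 1, 2, 2, 2, 1, 2, 4, 2, 4, 3, 4, 1].
The maximum is 4; one witness is 15, 23, 28, 44 at positions 4,5,6,14.

4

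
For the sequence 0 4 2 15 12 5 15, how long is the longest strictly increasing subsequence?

4

Scanning left to right, the best length ending at each element is: 0→1, 4→2, 2→2, 15→3, 12→3, 5→3, 15→4.
So the longest increasing subsequence has length 4, e.g. 0, 4, 12, 15.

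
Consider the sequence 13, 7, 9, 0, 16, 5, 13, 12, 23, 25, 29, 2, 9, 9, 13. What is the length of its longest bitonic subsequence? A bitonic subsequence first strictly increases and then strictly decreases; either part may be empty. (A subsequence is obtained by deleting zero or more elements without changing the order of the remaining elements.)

One longest bitonic subsequence is 7, 9, 16, 23, 25, 29, 13 (positions 2,3,5,9,10,11,15): it rises to 29 then falls. Length 7 is optimal.

7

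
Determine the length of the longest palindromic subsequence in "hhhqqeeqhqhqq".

8

Using dp[i][j] = 2 + dp[i+1][j−1] if the ends match, else max(dp[i+1][j], dp[i][j−1]):
dp[1][13] = 8. A witness is hqqeeqqh at positions 3,4,5,6,7,8,10,11.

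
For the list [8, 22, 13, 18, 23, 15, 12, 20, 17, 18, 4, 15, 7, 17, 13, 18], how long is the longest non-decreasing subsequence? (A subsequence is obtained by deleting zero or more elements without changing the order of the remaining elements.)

6

Let dp[i] be the longest non-decreasing subsequence ending at position i. Then dp = [1, 2, 2, 3, 4, 3, 2, 4, 4, 5, 1, 4, 2, 5, 3, 6].
The maximum is 6; one witness is 8, 13, 15, 17, 18, 18 at positions 1,3,6,9,10,16.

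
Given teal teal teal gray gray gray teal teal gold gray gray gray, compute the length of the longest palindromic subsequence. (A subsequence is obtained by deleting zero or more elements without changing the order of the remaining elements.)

One longest palindromic subsequence is gray gray gray teal teal gray gray gray (positions 4,5,6,7,8,10,11,12); it reads the same forward and backward, and the interval DP gives dp[1][12] = 8.

8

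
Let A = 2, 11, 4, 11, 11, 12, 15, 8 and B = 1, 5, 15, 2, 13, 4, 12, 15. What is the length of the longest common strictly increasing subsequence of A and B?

For each value that appears in both, track the longest common increasing run ending there.
The best achievable length is 4; one witness is 2, 4, 12, 15 (A-positions 1,3,6,7, B-positions 4,6,7,8).

4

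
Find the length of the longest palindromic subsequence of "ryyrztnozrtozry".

Using dp[i][j] = 2 + dp[i+1][j−1] if the ends match, else max(dp[i+1][j], dp[i][j−1]):
dp[1][15] = 9. A witness is yrzotozry at positions 2,4,5,8,11,12,13,14,15.

9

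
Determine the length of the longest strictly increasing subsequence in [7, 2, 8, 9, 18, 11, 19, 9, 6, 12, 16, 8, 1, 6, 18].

One longest increasing subsequence is 7, 8, 9, 11, 12, 16, 18 (positions 1,3,4,6,10,11,15), of length 7; no longer one exists.

7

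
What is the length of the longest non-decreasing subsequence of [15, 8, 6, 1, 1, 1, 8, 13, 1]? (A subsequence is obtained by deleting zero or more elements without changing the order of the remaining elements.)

Scanning left to right, the best length ending at each element is: 15→1, 8→1, 6→1, 1→1, 1→2, 1→3, 8→4, 13→5, 1→4.
So the longest non-decreasing subsequence has length 5, e.g. 1, 1, 1, 8, 13.

5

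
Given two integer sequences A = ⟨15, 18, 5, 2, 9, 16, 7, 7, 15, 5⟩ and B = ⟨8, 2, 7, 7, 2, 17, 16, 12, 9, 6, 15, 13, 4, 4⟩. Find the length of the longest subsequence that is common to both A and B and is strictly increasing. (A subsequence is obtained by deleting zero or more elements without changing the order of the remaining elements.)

3

For each value that appears in both, track the longest common increasing run ending there.
The best achievable length is 3; one witness is 2, 7, 15 (A-positions 4,7,9, B-positions 2,3,11).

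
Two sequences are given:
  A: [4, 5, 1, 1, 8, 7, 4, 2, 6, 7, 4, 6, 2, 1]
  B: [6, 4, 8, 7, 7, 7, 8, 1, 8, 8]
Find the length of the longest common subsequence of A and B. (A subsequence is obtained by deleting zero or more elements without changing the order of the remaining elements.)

A longest common subsequence is 4, 8, 7, 7, 1 (length 5); the LCS DP confirms no longer common subsequence exists.

5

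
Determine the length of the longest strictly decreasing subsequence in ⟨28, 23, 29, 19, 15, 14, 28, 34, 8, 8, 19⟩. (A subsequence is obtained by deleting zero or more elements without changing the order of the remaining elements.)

Scanning left to right, the best length ending at each element is: 28→1, 23→2, 29→1, 19→3, 15→4, 14→5, 28→2, 34→1, 8→6, 8→6, 19→3.
So the longest decreasing subsequence has length 6, e.g. 28, 23, 19, 15, 14, 8.

6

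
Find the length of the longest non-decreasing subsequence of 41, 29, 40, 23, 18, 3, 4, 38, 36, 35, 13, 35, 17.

4

Scanning left to right, the best length ending at each element is: 41→1, 29→1, 40→2, 23→1, 18→1, 3→1, 4→2, 38→3, 36→3, 35→3, 13→3, 35→4, 17→4.
So the longest non-decreasing subsequence has length 4, e.g. 3, 4, 35, 35.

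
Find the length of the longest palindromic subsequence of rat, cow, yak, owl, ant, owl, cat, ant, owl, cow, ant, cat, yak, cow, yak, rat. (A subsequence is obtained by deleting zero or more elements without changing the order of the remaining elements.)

11

One longest palindromic subsequence is rat cow yak cat ant cow ant cat yak cow rat (positions 1,2,3,7,8,10,11,12,13,14,16); it reads the same forward and backward, and the interval DP gives dp[1][16] = 11.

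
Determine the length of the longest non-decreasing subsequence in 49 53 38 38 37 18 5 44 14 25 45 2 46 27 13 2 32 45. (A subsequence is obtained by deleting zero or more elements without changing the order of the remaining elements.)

6

Let dp[i] be the longest non-decreasing subsequence ending at position i. Then dp = [1, 2, 1, 2, 1, 1, 1, 3, 2, 3, 4, 1, 5, 4, 2, 2, 5, 6].
The maximum is 6; one witness is 5, 14, 25, 27, 32, 45 at positions 7,9,10,14,17,18.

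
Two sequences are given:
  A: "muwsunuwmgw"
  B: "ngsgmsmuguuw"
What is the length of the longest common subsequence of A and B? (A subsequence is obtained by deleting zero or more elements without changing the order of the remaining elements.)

5

Backtracking the LCS table gives one alignment: m (A1,B7) → u (A2,B8) → u (A5,B10) → u (A7,B11) → w (A11,B12).
So the longest common subsequence has length 5.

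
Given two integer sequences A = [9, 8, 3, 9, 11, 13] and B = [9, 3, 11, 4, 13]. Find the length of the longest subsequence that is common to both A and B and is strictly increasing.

For each value that appears in both, track the longest common increasing run ending there.
The best achievable length is 3; one witness is 9, 11, 13 (A-positions 1,5,6, B-positions 1,3,5).

3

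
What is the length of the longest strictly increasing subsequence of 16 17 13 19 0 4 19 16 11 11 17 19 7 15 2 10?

5

Let dp[i] be the longest increasing subsequence ending at position i. Then dp = [1, 2, 1, 3, 1, 2, 3, 3, 3, 3, 4, 5, 3, 4, 2, 4].
The maximum is 5; one witness is 0, 4, 16, 17, 19 at positions 5,6,8,11,12.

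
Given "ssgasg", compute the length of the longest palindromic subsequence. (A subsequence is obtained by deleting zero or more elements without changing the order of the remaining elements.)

One longest palindromic subsequence is gsg (positions 3,5,6); it reads the same forward and backward, and the interval DP gives dp[1][6] = 3.

3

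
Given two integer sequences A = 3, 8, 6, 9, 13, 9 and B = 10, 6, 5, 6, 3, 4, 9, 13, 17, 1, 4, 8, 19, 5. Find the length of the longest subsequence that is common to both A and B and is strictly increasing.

A longest common strictly increasing subsequence is 6, 9, 13 (length 3); it appears in order in both A and B, and no longer such subsequence exists.

3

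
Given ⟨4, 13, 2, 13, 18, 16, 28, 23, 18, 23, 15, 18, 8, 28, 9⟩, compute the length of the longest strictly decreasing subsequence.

5

Let dp[i] be the longest decreasing subsequence ending at position i. Then dp = [1, 1, 2, 1, 1, 2, 1, 2, 3, 2, 4, 3, 5, 1, 5].
The maximum is 5; one witness is 28, 23, 18, 15, 8 at positions 7,8,9,11,13.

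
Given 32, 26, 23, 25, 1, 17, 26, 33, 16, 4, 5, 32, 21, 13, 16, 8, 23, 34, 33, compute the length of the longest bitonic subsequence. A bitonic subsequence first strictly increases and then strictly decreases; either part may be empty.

8

One longest bitonic subsequence is 23, 25, 26, 33, 32, 21, 16, 8 (positions 3,4,7,8,12,13,15,16): it rises to 33 then falls. Length 8 is optimal.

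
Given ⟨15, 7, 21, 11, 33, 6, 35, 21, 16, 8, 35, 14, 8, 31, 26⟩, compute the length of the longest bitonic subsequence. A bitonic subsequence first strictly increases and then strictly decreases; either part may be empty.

8

One longest bitonic subsequence is 15, 21, 33, 35, 21, 16, 14, 8 (positions 1,3,5,7,8,9,12,13): it rises to 35 then falls. Length 8 is optimal.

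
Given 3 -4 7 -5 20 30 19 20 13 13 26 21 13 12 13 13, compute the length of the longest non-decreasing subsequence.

7

Scanning left to right, the best length ending at each element is: 3→1, -4→1, 7→2, -5→1, 20→3, 30→4, 19→3, 20→4, 13→3, 13→4, 26→5, 21→5, 13→5, 12→3, 13→6, 13→7.
So the longest non-decreasing subsequence has length 7, e.g. 3, 7, 13, 13, 13, 13, 13.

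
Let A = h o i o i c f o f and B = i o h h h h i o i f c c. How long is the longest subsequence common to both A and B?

5

Backtracking the LCS table gives one alignment: h (A1,B6) → i (A3,B7) → o (A4,B8) → i (A5,B9) → c (A6,B12).
So the longest common subsequence has length 5.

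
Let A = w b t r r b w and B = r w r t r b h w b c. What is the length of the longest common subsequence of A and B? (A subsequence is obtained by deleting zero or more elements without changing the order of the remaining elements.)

Backtracking the LCS table gives one alignment: w (A1,B2) → t (A3,B4) → r (A5,B5) → b (A6,B6) → w (A7,B8).
So the longest common subsequence has length 5.

5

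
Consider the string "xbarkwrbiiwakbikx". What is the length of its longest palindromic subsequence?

10

One longest palindromic subsequence is xbkwiiwkbx (positions 1,2,5,6,9,10,11,13,14,17); it reads the same forward and backward, and the interval DP gives dp[1][17] = 10.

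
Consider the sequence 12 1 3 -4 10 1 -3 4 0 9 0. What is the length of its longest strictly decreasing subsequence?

Scanning left to right, the best length ending at each element is: 12→1, 1→2, 3→2, -4→3, 10→2, 1→3, -3→4, 4→3, 0→4, 9→3, 0→4.
So the longest decreasing subsequence has length 4, e.g. 12, 3, 1, -3.

4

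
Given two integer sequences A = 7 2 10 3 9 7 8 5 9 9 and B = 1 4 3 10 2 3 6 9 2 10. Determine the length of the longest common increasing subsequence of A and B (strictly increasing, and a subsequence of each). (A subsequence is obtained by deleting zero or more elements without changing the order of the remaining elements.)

A longest common strictly increasing subsequence is 2, 3, 9 (length 3); it appears in order in both A and B, and no longer such subsequence exists.

3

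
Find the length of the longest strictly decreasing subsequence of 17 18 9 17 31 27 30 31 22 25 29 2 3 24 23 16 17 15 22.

Scanning left to right, the best length ending at each element is: 17→1, 18→1, 9→2, 17→2, 31→1, 27→2, 30→2, 31→1, 22→3, 25→3, 29→3, 2→4, 3→4, 24→4, 23→5, 16→6, 17→6, 15→7, 22→6.
So the longest decreasing subsequence has length 7, e.g. 31, 27, 25, 24, 23, 16, 15.

7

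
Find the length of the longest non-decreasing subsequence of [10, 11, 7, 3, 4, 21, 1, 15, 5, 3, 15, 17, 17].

Scanning left to right, the best length ending at each element is: 10→1, 11→2, 7→1, 3→1, 4→2, 21→3, 1→1, 15→3, 5→3, 3→2, 15→4, 17→5, 17→6.
So the longest non-decreasing subsequence has length 6, e.g. 10, 11, 15, 15, 17, 17.

6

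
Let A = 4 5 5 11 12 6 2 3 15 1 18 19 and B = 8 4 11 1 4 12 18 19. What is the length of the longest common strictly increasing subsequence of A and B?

A longest common strictly increasing subsequence is 4, 11, 12, 18, 19 (length 5); it appears in order in both A and B, and no longer such subsequence exists.

5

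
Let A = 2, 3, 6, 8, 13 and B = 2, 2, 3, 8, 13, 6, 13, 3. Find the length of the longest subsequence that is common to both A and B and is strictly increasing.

4

A longest common strictly increasing subsequence is 2, 3, 8, 13 (length 4); it appears in order in both A and B, and no longer such subsequence exists.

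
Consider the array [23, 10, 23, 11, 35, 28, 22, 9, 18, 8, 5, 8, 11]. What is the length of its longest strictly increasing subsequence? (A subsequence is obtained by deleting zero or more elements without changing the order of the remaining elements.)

Scanning left to right, the best length ending at each element is: 23→1, 10→1, 23→2, 11→2, 35→3, 28→3, 22→3, 9→1, 18→3, 8→1, 5→1, 8→2, 11→3.
So the longest increasing subsequence has length 3, e.g. 10, 23, 35.

3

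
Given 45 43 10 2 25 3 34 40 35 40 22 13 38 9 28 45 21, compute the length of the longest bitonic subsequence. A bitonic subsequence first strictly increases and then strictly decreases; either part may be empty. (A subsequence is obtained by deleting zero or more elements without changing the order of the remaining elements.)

Let inc[i] be the LIS ending at i and dec[i] the longest strictly decreasing subsequence starting at i. inc = [1, 1, 1, 1, 2, 2, 3, 4, 4, 5, 3, 3, 5, 3, 4, 6, 4], dec = [7, 6, 2, 1, 4, 1, 4, 5, 4, 4, 3, 2, 3, 1, 2, 2, 1].
max_i inc[i]+dec[i]−1 = 8, with one witness 10, 25, 34, 40, 35, 22, 13, 9.

8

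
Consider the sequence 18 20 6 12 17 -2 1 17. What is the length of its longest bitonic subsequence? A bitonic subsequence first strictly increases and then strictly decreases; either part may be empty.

4

One longest bitonic subsequence is 18, 20, 17, 1 (positions 1,2,5,7): it rises to 20 then falls. Length 4 is optimal.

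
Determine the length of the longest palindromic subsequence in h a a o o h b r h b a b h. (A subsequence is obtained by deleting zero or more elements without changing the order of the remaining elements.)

One longest palindromic subsequence is habhbah (positions 1,3,7,9,10,11,13); it reads the same forward and backward, and the interval DP gives dp[1][13] = 7.

7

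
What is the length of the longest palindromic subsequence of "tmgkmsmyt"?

5

Using dp[i][j] = 2 + dp[i+1][j−1] if the ends match, else max(dp[i+1][j], dp[i][j−1]):
dp[1][9] = 5. A witness is tmsmt at positions 1,5,6,7,9.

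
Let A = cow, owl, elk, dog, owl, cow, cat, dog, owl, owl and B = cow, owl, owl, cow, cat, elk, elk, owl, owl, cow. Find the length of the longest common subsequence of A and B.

7

A longest common subsequence is cow, owl, owl, cow, cat, owl, owl (length 7); the LCS DP confirms no longer common subsequence exists.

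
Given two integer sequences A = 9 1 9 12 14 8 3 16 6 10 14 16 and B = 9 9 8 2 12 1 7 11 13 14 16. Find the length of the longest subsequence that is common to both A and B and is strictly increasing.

For each value that appears in both, track the longest common increasing run ending there.
The best achievable length is 4; one witness is 9, 12, 14, 16 (A-positions 1,4,5,8, B-positions 1,5,10,11).

4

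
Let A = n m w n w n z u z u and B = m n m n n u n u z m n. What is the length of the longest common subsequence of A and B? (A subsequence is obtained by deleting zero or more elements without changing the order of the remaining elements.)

6

Backtracking the LCS table gives one alignment: n (A1,B2) → m (A2,B3) → n (A4,B5) → n (A6,B7) → u (A8,B8) → z (A9,B9).
So the longest common subsequence has length 6.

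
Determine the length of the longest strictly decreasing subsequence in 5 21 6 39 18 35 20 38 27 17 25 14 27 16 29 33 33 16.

5

Scanning left to right, the best length ending at each element is: 5→1, 21→1, 6→2, 39→1, 18→2, 35→2, 20→3, 38→2, 27→3, 17→4, 25→4, 14→5, 27→3, 16→5, 29→3, 33→3, 33→3, 16→5.
So the longest decreasing subsequence has length 5, e.g. 39, 35, 20, 17, 14.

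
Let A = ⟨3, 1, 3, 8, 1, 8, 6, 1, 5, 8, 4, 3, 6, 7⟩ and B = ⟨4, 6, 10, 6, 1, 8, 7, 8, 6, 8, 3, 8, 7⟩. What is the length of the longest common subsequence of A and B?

7

A longest common subsequence is 1, 8, 8, 6, 8, 3, 7 (length 7); the LCS DP confirms no longer common subsequence exists.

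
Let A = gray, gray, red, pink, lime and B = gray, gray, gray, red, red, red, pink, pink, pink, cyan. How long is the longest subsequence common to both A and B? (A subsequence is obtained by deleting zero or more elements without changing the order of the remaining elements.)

Backtracking the LCS table gives one alignment: gray (A1,B2) → gray (A2,B3) → red (A3,B6) → pink (A4,B9).
So the longest common subsequence has length 4.

4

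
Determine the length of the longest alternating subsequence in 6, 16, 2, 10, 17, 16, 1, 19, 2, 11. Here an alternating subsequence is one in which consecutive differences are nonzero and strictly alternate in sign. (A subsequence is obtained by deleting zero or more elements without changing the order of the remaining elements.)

8

Track the best alternating length ending on an up-step vs a down-step at each position: up/down = 1/1, 2/1, 1/3, 4/3, 4/1, 4/5, 1/5, 6/1, 6/7, 8/7.
The maximum over both is 8; one such subsequence is 6, 16, 2, 17, 16, 19, 2, 11.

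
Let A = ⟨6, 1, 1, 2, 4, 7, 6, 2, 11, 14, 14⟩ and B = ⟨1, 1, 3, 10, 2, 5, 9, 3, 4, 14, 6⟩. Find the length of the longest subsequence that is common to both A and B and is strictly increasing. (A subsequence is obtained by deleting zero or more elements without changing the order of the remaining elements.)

4

For each value that appears in both, track the longest common increasing run ending there.
The best achievable length is 4; one witness is 1, 2, 4, 14 (A-positions 2,4,5,10, B-positions 1,5,9,10).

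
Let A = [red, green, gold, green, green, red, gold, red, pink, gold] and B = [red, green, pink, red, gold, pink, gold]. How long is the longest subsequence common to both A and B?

6

Backtracking the LCS table gives one alignment: red (A1,B1) → green (A2,B2) → red (A6,B4) → gold (A7,B5) → pink (A9,B6) → gold (A10,B7).
So the longest common subsequence has length 6.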